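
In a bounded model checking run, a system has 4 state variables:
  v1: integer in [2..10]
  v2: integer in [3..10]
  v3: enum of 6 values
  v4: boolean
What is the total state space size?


State space = product of domain sizes of all variables.
Domain sizes:
  v1 (integer in [2..10]): 9
  v2 (integer in [3..10]): 8
  v3 (enum of 6 values): 6
  v4 (boolean): 2
Product = 9 * 8 * 6 * 2 = 864

864


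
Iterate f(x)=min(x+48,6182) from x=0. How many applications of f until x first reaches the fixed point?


Step 1: x=0, cap=6182, increment=48
Step 2: x grows by 48 each step until capped at 6182; fixed point is x=6182
Step 3: iterations = ceil(6182/48) = 129

129


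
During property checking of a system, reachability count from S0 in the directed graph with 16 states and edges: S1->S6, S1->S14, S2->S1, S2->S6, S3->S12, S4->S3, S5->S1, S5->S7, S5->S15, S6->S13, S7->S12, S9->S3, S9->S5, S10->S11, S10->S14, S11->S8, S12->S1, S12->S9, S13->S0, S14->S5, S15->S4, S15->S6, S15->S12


BFS from S0:
  layer 0: {S0}
Reachable set: {S0}
Count = 1

1


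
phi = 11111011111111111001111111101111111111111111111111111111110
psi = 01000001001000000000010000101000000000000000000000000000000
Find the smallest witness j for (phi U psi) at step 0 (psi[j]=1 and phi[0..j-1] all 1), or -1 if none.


(phi U psi) at 0: need smallest j with psi[j]=1 and phi[i]=1 for all i in [0,j).
Scan from step 0:
  step 0: phi=1, psi=0 -> continue
  step 1: psi=1 and phi held for [0,1) -> witness found
Witness step = 1

1


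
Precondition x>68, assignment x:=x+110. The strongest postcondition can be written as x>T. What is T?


Formula: sp(P, x:=E) = exists old_x. (x = E[old_x/x]) AND P[old_x/x] (old_x is the value of x before the assignment; eliminate old_x by solving x = E[old_x/x] for old_x)
Step 1: Precondition P: x>68, i.e. old_x > 68
Step 2: Assignment gives x = old_x + 110, so old_x = x - 110
Step 3: Substitute into P: x - 110 > 68
Step 4: Simplify: x > 68+110 = 178

178


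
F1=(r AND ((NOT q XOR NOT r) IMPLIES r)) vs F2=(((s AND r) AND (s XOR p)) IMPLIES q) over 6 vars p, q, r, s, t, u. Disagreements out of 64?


F1 = (r AND ((NOT q XOR NOT r) IMPLIES r))
F2 = (((s AND r) AND (s XOR p)) IMPLIES q)
Evaluate both on each of 64 rows (bits = p,q,r,s,t,u):
  row 0 [000000]: F1=0 F2=1 (differ) -> 1
  row 1 [000001]: F1=0 F2=1 (differ) -> 1
  row 2 [000010]: F1=0 F2=1 (differ) -> 1
  row 3 [000011]: F1=0 F2=1 (differ) -> 1
  row 4 [000100]: F1=0 F2=1 (differ) -> 1
  (every remaining row is evaluated the same way; all 64 results are listed next)
Full result column, 8 rows per line (p,q,r fixed per line; s,t,u runs 000..111 left to right):
  rows 0-7 [p,q,r=000]: 11111111  (ones: 8)
  rows 8-15 [p,q,r=001]: 00001111  (ones: 4)
  rows 16-23 [p,q,r=010]: 11111111  (ones: 8)
  rows 24-31 [p,q,r=011]: 00000000  (ones: 0)
  rows 32-39 [p,q,r=100]: 11111111  (ones: 8)
  rows 40-47 [p,q,r=101]: 00000000  (ones: 0)
  rows 48-55 [p,q,r=110]: 11111111  (ones: 8)
  rows 56-63 [p,q,r=111]: 00000000  (ones: 0)
Disagreements = 8+4+8+0+8+0+8+0 = 36

36


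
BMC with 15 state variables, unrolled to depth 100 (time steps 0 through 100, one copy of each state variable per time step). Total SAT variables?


BMC unrolls to depth k, creating one copy of each state var for steps 0..k.
Step count = 100 + 1 = 101 (steps 0 through 100)
Vars per step = 15
Total = 15 * 101 = 1515

1515


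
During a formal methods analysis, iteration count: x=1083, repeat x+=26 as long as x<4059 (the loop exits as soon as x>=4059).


Step 1: x goes from 1083 toward 4059 by 26; the body runs while x<4059, so iterations = ceil((bound-start)/step)
Step 2: Distance=2976
Step 3: ceil(2976/26)=115

115


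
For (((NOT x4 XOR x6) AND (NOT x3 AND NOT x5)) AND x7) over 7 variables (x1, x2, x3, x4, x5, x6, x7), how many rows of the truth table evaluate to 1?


Formula: (((NOT x4 XOR x6) AND (NOT x3 AND NOT x5)) AND x7) over 7 vars (128 rows)
Evaluate each row (x1, x2, x3, x4, x5, x6, x7 as bits, MSB first):
  row 0 [0000000]: (((NOT 0 XOR 0) AND (NOT 0 AND NOT 0)) AND 0) -> 0
  row 1 [0000001]: (((NOT 0 XOR 0) AND (NOT 0 AND NOT 0)) AND 1) -> 1
  row 2 [0000010]: (((NOT 0 XOR 1) AND (NOT 0 AND NOT 0)) AND 0) -> 0
  row 3 [0000011]: (((NOT 0 XOR 1) AND (NOT 0 AND NOT 0)) AND 1) -> 0
  row 4 [0000100]: (((NOT 0 XOR 0) AND (NOT 0 AND NOT 1)) AND 0) -> 0
  (every remaining row is evaluated the same way; all 128 results are listed next)
Full result column, 8 rows per line (x1,x2,x3,x4 fixed per line; x5,x6,x7 runs 000..111 left to right):
  rows 0-7 [x1,x2,x3,x4=0000]: 01000000  (ones: 1)
  rows 8-15 [x1,x2,x3,x4=0001]: 00010000  (ones: 1)
  rows 16-23 [x1,x2,x3,x4=0010]: 00000000  (ones: 0)
  rows 24-31 [x1,x2,x3,x4=0011]: 00000000  (ones: 0)
  rows 32-39 [x1,x2,x3,x4=0100]: 01000000  (ones: 1)
  rows 40-47 [x1,x2,x3,x4=0101]: 00010000  (ones: 1)
  rows 48-55 [x1,x2,x3,x4=0110]: 00000000  (ones: 0)
  rows 56-63 [x1,x2,x3,x4=0111]: 00000000  (ones: 0)
  rows 64-71 [x1,x2,x3,x4=1000]: 01000000  (ones: 1)
  rows 72-79 [x1,x2,x3,x4=1001]: 00010000  (ones: 1)
  rows 80-87 [x1,x2,x3,x4=1010]: 00000000  (ones: 0)
  rows 88-95 [x1,x2,x3,x4=1011]: 00000000  (ones: 0)
  rows 96-103 [x1,x2,x3,x4=1100]: 01000000  (ones: 1)
  rows 104-111 [x1,x2,x3,x4=1101]: 00010000  (ones: 1)
  rows 112-119 [x1,x2,x3,x4=1110]: 00000000  (ones: 0)
  rows 120-127 [x1,x2,x3,x4=1111]: 00000000  (ones: 0)
Count of 1-rows = 1+1+0+0+1+1+0+0+1+1+0+0+1+1+0+0 = 8

8


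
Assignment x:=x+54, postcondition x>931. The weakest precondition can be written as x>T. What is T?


Formula: wp(x:=E, P) = P[E/x] (substitute E for x in postcondition)
Step 1: Postcondition: x>931
Step 2: Substitute x+54 for x: x+54>931
Step 3: Solve for x: x > 931-54 = 877

877


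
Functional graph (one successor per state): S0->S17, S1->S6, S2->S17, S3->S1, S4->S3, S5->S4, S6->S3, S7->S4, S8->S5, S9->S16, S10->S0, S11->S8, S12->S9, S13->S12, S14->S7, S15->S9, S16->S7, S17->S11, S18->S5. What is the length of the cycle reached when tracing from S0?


Trace from S0 until a state repeats:
  S0 -> S17 -> S11 -> S8 -> S5 -> S4 -> S3 -> S1 -> S6 -> S3
S3 first seen at step 6, revisited at step 9.
Cycle length = 9 - 6 = 3

3


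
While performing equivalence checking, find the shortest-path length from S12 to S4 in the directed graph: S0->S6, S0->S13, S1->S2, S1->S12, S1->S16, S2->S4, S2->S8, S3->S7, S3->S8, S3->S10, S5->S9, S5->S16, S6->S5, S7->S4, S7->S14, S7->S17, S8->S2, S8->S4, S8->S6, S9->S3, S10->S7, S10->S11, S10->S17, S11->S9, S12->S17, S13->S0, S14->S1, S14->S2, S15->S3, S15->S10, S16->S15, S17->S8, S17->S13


BFS layer-by-layer from S12:
  dist 0: {S12}
  dist 1: {S17}
  dist 2: {S8, S13}
  dist 3: {S0, S2, S4, S6}
  -> S4 reached at distance 3
Shortest path length = 3

3


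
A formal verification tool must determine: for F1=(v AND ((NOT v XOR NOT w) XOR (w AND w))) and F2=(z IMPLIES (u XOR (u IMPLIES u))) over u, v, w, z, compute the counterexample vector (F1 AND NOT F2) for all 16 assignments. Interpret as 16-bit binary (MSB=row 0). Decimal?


F1 = (v AND ((NOT v XOR NOT w) XOR (w AND w)))
F2 = (z IMPLIES (u XOR (u IMPLIES u)))
Counterexample to F1=>F2 is where F1=1 and F2=0.
Evaluate each row (bits = u,v,w,z, MSB first):
  row 0 [0000]: F1=0 F2=1 -> F1&~F2 -> 0
  row 1 [0001]: F1=0 F2=1 -> F1&~F2 -> 0
  row 2 [0010]: F1=0 F2=1 -> F1&~F2 -> 0
  row 3 [0011]: F1=0 F2=1 -> F1&~F2 -> 0
  row 4 [0100]: F1=1 F2=1 -> F1&~F2 -> 0
  row 5 [0101]: F1=1 F2=1 -> F1&~F2 -> 0
  row 6 [0110]: F1=1 F2=1 -> F1&~F2 -> 0
  row 7 [0111]: F1=1 F2=1 -> F1&~F2 -> 0
  row 8 [1000]: F1=0 F2=1 -> F1&~F2 -> 0
  row 9 [1001]: F1=0 F2=0 -> F1&~F2 -> 0
  row 10 [1010]: F1=0 F2=1 -> F1&~F2 -> 0
  row 11 [1011]: F1=0 F2=0 -> F1&~F2 -> 0
  row 12 [1100]: F1=1 F2=1 -> F1&~F2 -> 0
  row 13 [1101]: F1=1 F2=0 -> F1&~F2 -> 1
  row 14 [1110]: F1=1 F2=1 -> F1&~F2 -> 0
  row 15 [1111]: F1=1 F2=0 -> F1&~F2 -> 1
Full result column, 4 rows per line (u,v fixed per line; w,z runs 00..11 left to right):
  rows 0-3 [u,v=00]: 0000  = hex 0
  rows 4-7 [u,v=01]: 0000  = hex 0
  rows 8-11 [u,v=10]: 0000  = hex 0
  rows 12-15 [u,v=11]: 0101  = hex 5
Counterexample vector (row 0 .. row 15) = 0000000000000101
Output column grouped in 4s = 0000 0000 0000 0101 = 0x0005
Convert to decimal digit by digit (value = value*16 + digit):
  0 -> 0
  0*16 + 0 = 0
  0*16 + 0 = 0
  0*16 + 5 = 5
Decimal = 5

5


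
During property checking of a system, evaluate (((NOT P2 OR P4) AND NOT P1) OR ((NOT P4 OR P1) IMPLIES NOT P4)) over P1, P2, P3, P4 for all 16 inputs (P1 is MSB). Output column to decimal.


Formula: (((NOT P2 OR P4) AND NOT P1) OR ((NOT P4 OR P1) IMPLIES NOT P4)) over P1, P2, P3, P4 (16 rows)
Evaluate each row (bits = P1,P2,P3,P4, MSB first):
  row 0 [0000]: (((NOT 0 OR 0) AND NOT 0) OR ((NOT 0 OR 0) IMPLIES NOT 0)) -> 1
  row 1 [0001]: (((NOT 0 OR 1) AND NOT 0) OR ((NOT 1 OR 0) IMPLIES NOT 1)) -> 1
  row 2 [0010]: (((NOT 0 OR 0) AND NOT 0) OR ((NOT 0 OR 0) IMPLIES NOT 0)) -> 1
  row 3 [0011]: (((NOT 0 OR 1) AND NOT 0) OR ((NOT 1 OR 0) IMPLIES NOT 1)) -> 1
  row 4 [0100]: (((NOT 1 OR 0) AND NOT 0) OR ((NOT 0 OR 0) IMPLIES NOT 0)) -> 1
  row 5 [0101]: (((NOT 1 OR 1) AND NOT 0) OR ((NOT 1 OR 0) IMPLIES NOT 1)) -> 1
  row 6 [0110]: (((NOT 1 OR 0) AND NOT 0) OR ((NOT 0 OR 0) IMPLIES NOT 0)) -> 1
  row 7 [0111]: (((NOT 1 OR 1) AND NOT 0) OR ((NOT 1 OR 0) IMPLIES NOT 1)) -> 1
  row 8 [1000]: (((NOT 0 OR 0) AND NOT 1) OR ((NOT 0 OR 1) IMPLIES NOT 0)) -> 1
  row 9 [1001]: (((NOT 0 OR 1) AND NOT 1) OR ((NOT 1 OR 1) IMPLIES NOT 1)) -> 0
  row 10 [1010]: (((NOT 0 OR 0) AND NOT 1) OR ((NOT 0 OR 1) IMPLIES NOT 0)) -> 1
  row 11 [1011]: (((NOT 0 OR 1) AND NOT 1) OR ((NOT 1 OR 1) IMPLIES NOT 1)) -> 0
  row 12 [1100]: (((NOT 1 OR 0) AND NOT 1) OR ((NOT 0 OR 1) IMPLIES NOT 0)) -> 1
  row 13 [1101]: (((NOT 1 OR 1) AND NOT 1) OR ((NOT 1 OR 1) IMPLIES NOT 1)) -> 0
  row 14 [1110]: (((NOT 1 OR 0) AND NOT 1) OR ((NOT 0 OR 1) IMPLIES NOT 0)) -> 1
  row 15 [1111]: (((NOT 1 OR 1) AND NOT 1) OR ((NOT 1 OR 1) IMPLIES NOT 1)) -> 0
Full result column, 4 rows per line (P1,P2 fixed per line; P3,P4 runs 00..11 left to right):
  rows 0-3 [P1,P2=00]: 1111  = hex F
  rows 4-7 [P1,P2=01]: 1111  = hex F
  rows 8-11 [P1,P2=10]: 1010  = hex A
  rows 12-15 [P1,P2=11]: 1010  = hex A
Output column (row 0 .. row 15) = 1111111110101010
Output column grouped in 4s = 1111 1111 1010 1010 = 0xFFAA
Convert to decimal digit by digit (value = value*16 + digit):
  F -> 15
  15*16 + 15 (F) = 255
  255*16 + 10 (A) = 4090
  4090*16 + 10 (A) = 65450
Decimal = 65450

65450


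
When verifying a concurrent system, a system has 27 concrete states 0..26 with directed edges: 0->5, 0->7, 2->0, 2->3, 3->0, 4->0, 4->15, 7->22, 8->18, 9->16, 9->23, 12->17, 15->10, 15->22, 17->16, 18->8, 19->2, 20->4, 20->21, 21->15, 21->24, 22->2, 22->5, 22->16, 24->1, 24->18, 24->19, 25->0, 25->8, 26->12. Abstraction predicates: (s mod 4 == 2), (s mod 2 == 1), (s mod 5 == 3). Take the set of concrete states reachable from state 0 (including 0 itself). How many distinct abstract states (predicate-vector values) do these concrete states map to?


BFS from 0:
Concrete reachable: {0, 2, 3, 5, 7, 16, 22}
Abstract via predicates (s mod 4 == 2), (s mod 2 == 1), (s mod 5 == 3):
  (0,0,0) <- {0, 16}
  (0,1,0) <- {5, 7}
  (0,1,1) <- {3}
  (1,0,0) <- {2, 22}
Distinct abstract states = 4

4


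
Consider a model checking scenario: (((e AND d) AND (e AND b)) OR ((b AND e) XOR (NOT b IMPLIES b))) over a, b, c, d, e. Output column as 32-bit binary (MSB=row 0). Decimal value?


Formula: (((e AND d) AND (e AND b)) OR ((b AND e) XOR (NOT b IMPLIES b))) over a, b, c, d, e (32 rows)
Evaluate each row (bits = a,b,c,d,e, MSB first):
  row 0 [00000]: (((0 AND 0) AND (0 AND 0)) OR ((0 AND 0) XOR (NOT 0 IMPLIES 0))) -> 0
  row 1 [00001]: (((1 AND 0) AND (1 AND 0)) OR ((0 AND 1) XOR (NOT 0 IMPLIES 0))) -> 0
  row 2 [00010]: (((0 AND 1) AND (0 AND 0)) OR ((0 AND 0) XOR (NOT 0 IMPLIES 0))) -> 0
  row 3 [00011]: (((1 AND 1) AND (1 AND 0)) OR ((0 AND 1) XOR (NOT 0 IMPLIES 0))) -> 0
  row 4 [00100]: (((0 AND 0) AND (0 AND 0)) OR ((0 AND 0) XOR (NOT 0 IMPLIES 0))) -> 0
  row 5 [00101]: (((1 AND 0) AND (1 AND 0)) OR ((0 AND 1) XOR (NOT 0 IMPLIES 0))) -> 0
  row 6 [00110]: (((0 AND 1) AND (0 AND 0)) OR ((0 AND 0) XOR (NOT 0 IMPLIES 0))) -> 0
  row 7 [00111]: (((1 AND 1) AND (1 AND 0)) OR ((0 AND 1) XOR (NOT 0 IMPLIES 0))) -> 0
  row 8 [01000]: (((0 AND 0) AND (0 AND 1)) OR ((1 AND 0) XOR (NOT 1 IMPLIES 1))) -> 1
  row 9 [01001]: (((1 AND 0) AND (1 AND 1)) OR ((1 AND 1) XOR (NOT 1 IMPLIES 1))) -> 0
  row 10 [01010]: (((0 AND 1) AND (0 AND 1)) OR ((1 AND 0) XOR (NOT 1 IMPLIES 1))) -> 1
  row 11 [01011]: (((1 AND 1) AND (1 AND 1)) OR ((1 AND 1) XOR (NOT 1 IMPLIES 1))) -> 1
  row 12 [01100]: (((0 AND 0) AND (0 AND 1)) OR ((1 AND 0) XOR (NOT 1 IMPLIES 1))) -> 1
  row 13 [01101]: (((1 AND 0) AND (1 AND 1)) OR ((1 AND 1) XOR (NOT 1 IMPLIES 1))) -> 0
  row 14 [01110]: (((0 AND 1) AND (0 AND 1)) OR ((1 AND 0) XOR (NOT 1 IMPLIES 1))) -> 1
  row 15 [01111]: (((1 AND 1) AND (1 AND 1)) OR ((1 AND 1) XOR (NOT 1 IMPLIES 1))) -> 1
  row 16 [10000]: (((0 AND 0) AND (0 AND 0)) OR ((0 AND 0) XOR (NOT 0 IMPLIES 0))) -> 0
  row 17 [10001]: (((1 AND 0) AND (1 AND 0)) OR ((0 AND 1) XOR (NOT 0 IMPLIES 0))) -> 0
  row 18 [10010]: (((0 AND 1) AND (0 AND 0)) OR ((0 AND 0) XOR (NOT 0 IMPLIES 0))) -> 0
  row 19 [10011]: (((1 AND 1) AND (1 AND 0)) OR ((0 AND 1) XOR (NOT 0 IMPLIES 0))) -> 0
  row 20 [10100]: (((0 AND 0) AND (0 AND 0)) OR ((0 AND 0) XOR (NOT 0 IMPLIES 0))) -> 0
  row 21 [10101]: (((1 AND 0) AND (1 AND 0)) OR ((0 AND 1) XOR (NOT 0 IMPLIES 0))) -> 0
  row 22 [10110]: (((0 AND 1) AND (0 AND 0)) OR ((0 AND 0) XOR (NOT 0 IMPLIES 0))) -> 0
  row 23 [10111]: (((1 AND 1) AND (1 AND 0)) OR ((0 AND 1) XOR (NOT 0 IMPLIES 0))) -> 0
  row 24 [11000]: (((0 AND 0) AND (0 AND 1)) OR ((1 AND 0) XOR (NOT 1 IMPLIES 1))) -> 1
  row 25 [11001]: (((1 AND 0) AND (1 AND 1)) OR ((1 AND 1) XOR (NOT 1 IMPLIES 1))) -> 0
  row 26 [11010]: (((0 AND 1) AND (0 AND 1)) OR ((1 AND 0) XOR (NOT 1 IMPLIES 1))) -> 1
  row 27 [11011]: (((1 AND 1) AND (1 AND 1)) OR ((1 AND 1) XOR (NOT 1 IMPLIES 1))) -> 1
  row 28 [11100]: (((0 AND 0) AND (0 AND 1)) OR ((1 AND 0) XOR (NOT 1 IMPLIES 1))) -> 1
  row 29 [11101]: (((1 AND 0) AND (1 AND 1)) OR ((1 AND 1) XOR (NOT 1 IMPLIES 1))) -> 0
  row 30 [11110]: (((0 AND 1) AND (0 AND 1)) OR ((1 AND 0) XOR (NOT 1 IMPLIES 1))) -> 1
  row 31 [11111]: (((1 AND 1) AND (1 AND 1)) OR ((1 AND 1) XOR (NOT 1 IMPLIES 1))) -> 1
Full result column, 4 rows per line (a,b,c fixed per line; d,e runs 00..11 left to right):
  rows 0-3 [a,b,c=000]: 0000  = hex 0
  rows 4-7 [a,b,c=001]: 0000  = hex 0
  rows 8-11 [a,b,c=010]: 1011  = hex B
  rows 12-15 [a,b,c=011]: 1011  = hex B
  rows 16-19 [a,b,c=100]: 0000  = hex 0
  rows 20-23 [a,b,c=101]: 0000  = hex 0
  rows 24-27 [a,b,c=110]: 1011  = hex B
  rows 28-31 [a,b,c=111]: 1011  = hex B
Output column (row 0 .. row 31) = 00000000101110110000000010111011
Output column grouped in 4s = 0000 0000 1011 1011 0000 0000 1011 1011 = 0x00BB00BB
Convert to decimal digit by digit (value = value*16 + digit):
  0 -> 0
  0*16 + 0 = 0
  0*16 + 11 (B) = 11
  11*16 + 11 (B) = 187
  187*16 + 0 = 2992
  2992*16 + 0 = 47872
  47872*16 + 11 (B) = 765963
  765963*16 + 11 (B) = 12255419
Decimal = 12255419

12255419


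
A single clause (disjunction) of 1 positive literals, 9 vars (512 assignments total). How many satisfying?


Step 1: Total=2^9=512
Step 2: Unsat when all 1 false: 2^8=256
Step 3: Sat=512-256=256

256


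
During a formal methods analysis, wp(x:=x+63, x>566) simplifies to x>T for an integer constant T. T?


Formula: wp(x:=E, P) = P[E/x] (substitute E for x in postcondition)
Step 1: Postcondition: x>566
Step 2: Substitute x+63 for x: x+63>566
Step 3: Solve for x: x > 566-63 = 503

503


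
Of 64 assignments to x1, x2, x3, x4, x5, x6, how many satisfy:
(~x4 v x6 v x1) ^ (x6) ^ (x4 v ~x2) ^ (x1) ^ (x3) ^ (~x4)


CNF with 6 clauses over 6 vars (64 assignments).
An assignment satisfies CNF iff every clause has >=1 true literal.
Check each row (bits = x1,x2,x3,x4,x5,x6; clause T/F shown):
  row 0 [000000]: clauses=TFTFFT -> 0
  row 1 [000001]: clauses=TTTFFT -> 0
  row 2 [000010]: clauses=TFTFFT -> 0
  row 3 [000011]: clauses=TTTFFT -> 0
  row 4 [000100]: clauses=FFTFFF -> 0
  (every remaining row is evaluated the same way; all 64 results are listed next)
Full result column, 8 rows per line (x1,x2,x3 fixed per line; x4,x5,x6 runs 000..111 left to right):
  rows 0-7 [x1,x2,x3=000]: 00000000  (ones: 0)
  rows 8-15 [x1,x2,x3=001]: 00000000  (ones: 0)
  rows 16-23 [x1,x2,x3=010]: 00000000  (ones: 0)
  rows 24-31 [x1,x2,x3=011]: 00000000  (ones: 0)
  rows 32-39 [x1,x2,x3=100]: 00000000  (ones: 0)
  rows 40-47 [x1,x2,x3=101]: 01010000  (ones: 2)
  rows 48-55 [x1,x2,x3=110]: 00000000  (ones: 0)
  rows 56-63 [x1,x2,x3=111]: 00000000  (ones: 0)
Satisfying assignments = 0+0+0+0+0+2+0+0 = 2

2


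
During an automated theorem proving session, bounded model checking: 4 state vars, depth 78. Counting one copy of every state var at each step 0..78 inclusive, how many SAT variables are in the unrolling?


BMC unrolls to depth k, creating one copy of each state var for steps 0..k.
Step count = 78 + 1 = 79 (steps 0 through 78)
Vars per step = 4
Total = 4 * 79 = 316

316


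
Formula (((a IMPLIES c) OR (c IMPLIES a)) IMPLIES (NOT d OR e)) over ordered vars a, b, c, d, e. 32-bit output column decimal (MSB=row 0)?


Formula: (((a IMPLIES c) OR (c IMPLIES a)) IMPLIES (NOT d OR e)) over a, b, c, d, e (32 rows)
Evaluate each row (bits = a,b,c,d,e, MSB first):
  row 0 [00000]: (((0 IMPLIES 0) OR (0 IMPLIES 0)) IMPLIES (NOT 0 OR 0)) -> 1
  row 1 [00001]: (((0 IMPLIES 0) OR (0 IMPLIES 0)) IMPLIES (NOT 0 OR 1)) -> 1
  row 2 [00010]: (((0 IMPLIES 0) OR (0 IMPLIES 0)) IMPLIES (NOT 1 OR 0)) -> 0
  row 3 [00011]: (((0 IMPLIES 0) OR (0 IMPLIES 0)) IMPLIES (NOT 1 OR 1)) -> 1
  row 4 [00100]: (((0 IMPLIES 1) OR (1 IMPLIES 0)) IMPLIES (NOT 0 OR 0)) -> 1
  row 5 [00101]: (((0 IMPLIES 1) OR (1 IMPLIES 0)) IMPLIES (NOT 0 OR 1)) -> 1
  row 6 [00110]: (((0 IMPLIES 1) OR (1 IMPLIES 0)) IMPLIES (NOT 1 OR 0)) -> 0
  row 7 [00111]: (((0 IMPLIES 1) OR (1 IMPLIES 0)) IMPLIES (NOT 1 OR 1)) -> 1
  row 8 [01000]: (((0 IMPLIES 0) OR (0 IMPLIES 0)) IMPLIES (NOT 0 OR 0)) -> 1
  row 9 [01001]: (((0 IMPLIES 0) OR (0 IMPLIES 0)) IMPLIES (NOT 0 OR 1)) -> 1
  row 10 [01010]: (((0 IMPLIES 0) OR (0 IMPLIES 0)) IMPLIES (NOT 1 OR 0)) -> 0
  row 11 [01011]: (((0 IMPLIES 0) OR (0 IMPLIES 0)) IMPLIES (NOT 1 OR 1)) -> 1
  row 12 [01100]: (((0 IMPLIES 1) OR (1 IMPLIES 0)) IMPLIES (NOT 0 OR 0)) -> 1
  row 13 [01101]: (((0 IMPLIES 1) OR (1 IMPLIES 0)) IMPLIES (NOT 0 OR 1)) -> 1
  row 14 [01110]: (((0 IMPLIES 1) OR (1 IMPLIES 0)) IMPLIES (NOT 1 OR 0)) -> 0
  row 15 [01111]: (((0 IMPLIES 1) OR (1 IMPLIES 0)) IMPLIES (NOT 1 OR 1)) -> 1
  row 16 [10000]: (((1 IMPLIES 0) OR (0 IMPLIES 1)) IMPLIES (NOT 0 OR 0)) -> 1
  row 17 [10001]: (((1 IMPLIES 0) OR (0 IMPLIES 1)) IMPLIES (NOT 0 OR 1)) -> 1
  row 18 [10010]: (((1 IMPLIES 0) OR (0 IMPLIES 1)) IMPLIES (NOT 1 OR 0)) -> 0
  row 19 [10011]: (((1 IMPLIES 0) OR (0 IMPLIES 1)) IMPLIES (NOT 1 OR 1)) -> 1
  row 20 [10100]: (((1 IMPLIES 1) OR (1 IMPLIES 1)) IMPLIES (NOT 0 OR 0)) -> 1
  row 21 [10101]: (((1 IMPLIES 1) OR (1 IMPLIES 1)) IMPLIES (NOT 0 OR 1)) -> 1
  row 22 [10110]: (((1 IMPLIES 1) OR (1 IMPLIES 1)) IMPLIES (NOT 1 OR 0)) -> 0
  row 23 [10111]: (((1 IMPLIES 1) OR (1 IMPLIES 1)) IMPLIES (NOT 1 OR 1)) -> 1
  row 24 [11000]: (((1 IMPLIES 0) OR (0 IMPLIES 1)) IMPLIES (NOT 0 OR 0)) -> 1
  row 25 [11001]: (((1 IMPLIES 0) OR (0 IMPLIES 1)) IMPLIES (NOT 0 OR 1)) -> 1
  row 26 [11010]: (((1 IMPLIES 0) OR (0 IMPLIES 1)) IMPLIES (NOT 1 OR 0)) -> 0
  row 27 [11011]: (((1 IMPLIES 0) OR (0 IMPLIES 1)) IMPLIES (NOT 1 OR 1)) -> 1
  row 28 [11100]: (((1 IMPLIES 1) OR (1 IMPLIES 1)) IMPLIES (NOT 0 OR 0)) -> 1
  row 29 [11101]: (((1 IMPLIES 1) OR (1 IMPLIES 1)) IMPLIES (NOT 0 OR 1)) -> 1
  row 30 [11110]: (((1 IMPLIES 1) OR (1 IMPLIES 1)) IMPLIES (NOT 1 OR 0)) -> 0
  row 31 [11111]: (((1 IMPLIES 1) OR (1 IMPLIES 1)) IMPLIES (NOT 1 OR 1)) -> 1
Full result column, 4 rows per line (a,b,c fixed per line; d,e runs 00..11 left to right):
  rows 0-3 [a,b,c=000]: 1101  = hex D
  rows 4-7 [a,b,c=001]: 1101  = hex D
  rows 8-11 [a,b,c=010]: 1101  = hex D
  rows 12-15 [a,b,c=011]: 1101  = hex D
  rows 16-19 [a,b,c=100]: 1101  = hex D
  rows 20-23 [a,b,c=101]: 1101  = hex D
  rows 24-27 [a,b,c=110]: 1101  = hex D
  rows 28-31 [a,b,c=111]: 1101  = hex D
Output column (row 0 .. row 31) = 11011101110111011101110111011101
Output column grouped in 4s = 1101 1101 1101 1101 1101 1101 1101 1101 = 0xDDDDDDDD
Convert to decimal digit by digit (value = value*16 + digit):
  D -> 13
  13*16 + 13 (D) = 221
  221*16 + 13 (D) = 3549
  3549*16 + 13 (D) = 56797
  56797*16 + 13 (D) = 908765
  908765*16 + 13 (D) = 14540253
  14540253*16 + 13 (D) = 232644061
  232644061*16 + 13 (D) = 3722304989
Decimal = 3722304989

3722304989


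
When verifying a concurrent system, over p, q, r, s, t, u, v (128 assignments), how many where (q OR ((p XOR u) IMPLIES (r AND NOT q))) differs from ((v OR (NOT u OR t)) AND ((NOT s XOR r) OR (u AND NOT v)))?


F1 = (q OR ((p XOR u) IMPLIES (r AND NOT q)))
F2 = ((v OR (NOT u OR t)) AND ((NOT s XOR r) OR (u AND NOT v)))
Evaluate both on each of 128 rows (bits = p,q,r,s,t,u,v):
  row 0 [0000000]: F1=1 F2=1 -> 0
  row 1 [0000001]: F1=1 F2=1 -> 0
  row 2 [0000010]: F1=0 F2=0 -> 0
  row 3 [0000011]: F1=0 F2=1 (differ) -> 1
  row 4 [0000100]: F1=1 F2=1 -> 0
  (every remaining row is evaluated the same way; all 128 results are listed next)
Full result column, 8 rows per line (p,q,r,s fixed per line; t,u,v runs 000..111 left to right):
  rows 0-7 [p,q,r,s=0000]: 00010011  (ones: 3)
  rows 8-15 [p,q,r,s=0001]: 11001110  (ones: 5)
  rows 16-23 [p,q,r,s=0010]: 11111101  (ones: 7)
  rows 24-31 [p,q,r,s=0011]: 00100000  (ones: 1)
  rows 32-39 [p,q,r,s=0100]: 00100000  (ones: 1)
  rows 40-47 [p,q,r,s=0101]: 11111101  (ones: 7)
  rows 48-55 [p,q,r,s=0110]: 11111101  (ones: 7)
  rows 56-63 [p,q,r,s=0111]: 00100000  (ones: 1)
  rows 64-71 [p,q,r,s=1000]: 11101100  (ones: 5)
  rows 72-79 [p,q,r,s=1001]: 00110001  (ones: 3)
  rows 80-87 [p,q,r,s=1010]: 11111101  (ones: 7)
  rows 88-95 [p,q,r,s=1011]: 00100000  (ones: 1)
  rows 96-103 [p,q,r,s=1100]: 00100000  (ones: 1)
  rows 104-111 [p,q,r,s=1101]: 11111101  (ones: 7)
  rows 112-119 [p,q,r,s=1110]: 11111101  (ones: 7)
  rows 120-127 [p,q,r,s=1111]: 00100000  (ones: 1)
Disagreements = 3+5+7+1+1+7+7+1+5+3+7+1+1+7+7+1 = 64

64


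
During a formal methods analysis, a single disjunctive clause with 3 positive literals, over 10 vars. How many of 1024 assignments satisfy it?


Step 1: Total=2^10=1024
Step 2: Unsat when all 3 false: 2^7=128
Step 3: Sat=1024-128=896

896


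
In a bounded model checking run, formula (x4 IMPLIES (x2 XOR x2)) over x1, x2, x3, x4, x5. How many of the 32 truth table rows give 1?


Formula: (x4 IMPLIES (x2 XOR x2)) over 5 vars (32 rows)
Evaluate each row (x1, x2, x3, x4, x5 as bits, MSB first):
  row 0 [00000]: (0 IMPLIES (0 XOR 0)) -> 1
  row 1 [00001]: (0 IMPLIES (0 XOR 0)) -> 1
  row 2 [00010]: (1 IMPLIES (0 XOR 0)) -> 0
  row 3 [00011]: (1 IMPLIES (0 XOR 0)) -> 0
  row 4 [00100]: (0 IMPLIES (0 XOR 0)) -> 1
  row 5 [00101]: (0 IMPLIES (0 XOR 0)) -> 1
  row 6 [00110]: (1 IMPLIES (0 XOR 0)) -> 0
  row 7 [00111]: (1 IMPLIES (0 XOR 0)) -> 0
  row 8 [01000]: (0 IMPLIES (1 XOR 1)) -> 1
  row 9 [01001]: (0 IMPLIES (1 XOR 1)) -> 1
  row 10 [01010]: (1 IMPLIES (1 XOR 1)) -> 0
  row 11 [01011]: (1 IMPLIES (1 XOR 1)) -> 0
  row 12 [01100]: (0 IMPLIES (1 XOR 1)) -> 1
  row 13 [01101]: (0 IMPLIES (1 XOR 1)) -> 1
  row 14 [01110]: (1 IMPLIES (1 XOR 1)) -> 0
  row 15 [01111]: (1 IMPLIES (1 XOR 1)) -> 0
  row 16 [10000]: (0 IMPLIES (0 XOR 0)) -> 1
  row 17 [10001]: (0 IMPLIES (0 XOR 0)) -> 1
  row 18 [10010]: (1 IMPLIES (0 XOR 0)) -> 0
  row 19 [10011]: (1 IMPLIES (0 XOR 0)) -> 0
  row 20 [10100]: (0 IMPLIES (0 XOR 0)) -> 1
  row 21 [10101]: (0 IMPLIES (0 XOR 0)) -> 1
  row 22 [10110]: (1 IMPLIES (0 XOR 0)) -> 0
  row 23 [10111]: (1 IMPLIES (0 XOR 0)) -> 0
  row 24 [11000]: (0 IMPLIES (1 XOR 1)) -> 1
  row 25 [11001]: (0 IMPLIES (1 XOR 1)) -> 1
  row 26 [11010]: (1 IMPLIES (1 XOR 1)) -> 0
  row 27 [11011]: (1 IMPLIES (1 XOR 1)) -> 0
  row 28 [11100]: (0 IMPLIES (1 XOR 1)) -> 1
  row 29 [11101]: (0 IMPLIES (1 XOR 1)) -> 1
  row 30 [11110]: (1 IMPLIES (1 XOR 1)) -> 0
  row 31 [11111]: (1 IMPLIES (1 XOR 1)) -> 0
Full result column, 8 rows per line (x1,x2 fixed per line; x3,x4,x5 runs 000..111 left to right):
  rows 0-7 [x1,x2=00]: 11001100  (ones: 4)
  rows 8-15 [x1,x2=01]: 11001100  (ones: 4)
  rows 16-23 [x1,x2=10]: 11001100  (ones: 4)
  rows 24-31 [x1,x2=11]: 11001100  (ones: 4)
Count of 1-rows = 4+4+4+4 = 16

16


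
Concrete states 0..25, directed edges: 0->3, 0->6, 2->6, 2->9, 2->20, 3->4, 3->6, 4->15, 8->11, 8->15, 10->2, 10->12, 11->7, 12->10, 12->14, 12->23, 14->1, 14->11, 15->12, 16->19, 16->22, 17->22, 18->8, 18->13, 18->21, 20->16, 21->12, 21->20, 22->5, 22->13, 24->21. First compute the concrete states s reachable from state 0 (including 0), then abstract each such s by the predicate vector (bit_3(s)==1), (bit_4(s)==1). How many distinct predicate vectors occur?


BFS from 0:
Concrete reachable: {0, 1, 2, 3, 4, 5, 6, 7, 9, 10, 11, 12, 13, 14, 15, 16, 19, 20, 22, 23}
Abstract via predicates (bit_3(s)==1), (bit_4(s)==1):
  (0,0) <- {0, 1, 2, 3, 4, 5, 6, 7}
  (0,1) <- {16, 19, 20, 22, 23}
  (1,0) <- {9, 10, 11, 12, 13, 14, 15}
Distinct abstract states = 3

3


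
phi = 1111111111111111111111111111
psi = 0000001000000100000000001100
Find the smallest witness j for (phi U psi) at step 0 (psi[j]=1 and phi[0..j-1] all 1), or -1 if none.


(phi U psi) at 0: need smallest j with psi[j]=1 and phi[i]=1 for all i in [0,j).
Scan from step 0:
  step 0: phi=1, psi=0 -> continue
  step 1: phi=1, psi=0 -> continue
  step 2: phi=1, psi=0 -> continue
  step 3: phi=1, psi=0 -> continue
  step 6: psi=1 and phi held for [0,6) -> witness found
Witness step = 6

6


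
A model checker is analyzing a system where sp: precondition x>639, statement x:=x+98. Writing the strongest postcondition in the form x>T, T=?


Formula: sp(P, x:=E) = exists old_x. (x = E[old_x/x]) AND P[old_x/x] (old_x is the value of x before the assignment; eliminate old_x by solving x = E[old_x/x] for old_x)
Step 1: Precondition P: x>639, i.e. old_x > 639
Step 2: Assignment gives x = old_x + 98, so old_x = x - 98
Step 3: Substitute into P: x - 98 > 639
Step 4: Simplify: x > 639+98 = 737

737


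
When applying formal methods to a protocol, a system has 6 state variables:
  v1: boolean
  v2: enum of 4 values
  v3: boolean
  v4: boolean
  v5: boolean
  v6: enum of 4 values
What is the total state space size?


State space = product of domain sizes of all variables.
Domain sizes:
  v1 (boolean): 2
  v2 (enum of 4 values): 4
  v3 (boolean): 2
  v4 (boolean): 2
  v5 (boolean): 2
  v6 (enum of 4 values): 4
Product = 2 * 4 * 2 * 2 * 2 * 4 = 256

256


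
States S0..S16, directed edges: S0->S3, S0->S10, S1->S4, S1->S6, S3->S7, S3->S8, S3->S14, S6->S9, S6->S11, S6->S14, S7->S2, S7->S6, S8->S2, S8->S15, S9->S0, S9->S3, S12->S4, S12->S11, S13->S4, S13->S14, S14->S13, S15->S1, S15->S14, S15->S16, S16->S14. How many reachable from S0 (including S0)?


BFS from S0:
  layer 0: {S0}
  layer 1: {S3, S10}
  layer 2: {S7, S8, S14}
  layer 3: {S2, S6, S13, S15}
  layer 4: {S1, S4, S9, S11, S16}
Reachable set: {S0, S1, S2, S3, S4, S6, S7, S8, S9, S10, S11, S13, S14, S15, S16}
Count = 15

15


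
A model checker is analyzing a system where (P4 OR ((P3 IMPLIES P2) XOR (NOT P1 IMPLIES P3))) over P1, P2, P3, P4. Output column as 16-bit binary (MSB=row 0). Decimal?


Formula: (P4 OR ((P3 IMPLIES P2) XOR (NOT P1 IMPLIES P3))) over P1, P2, P3, P4 (16 rows)
Evaluate each row (bits = P1,P2,P3,P4, MSB first):
  row 0 [0000]: (0 OR ((0 IMPLIES 0) XOR (NOT 0 IMPLIES 0))) -> 1
  row 1 [0001]: (1 OR ((0 IMPLIES 0) XOR (NOT 0 IMPLIES 0))) -> 1
  row 2 [0010]: (0 OR ((1 IMPLIES 0) XOR (NOT 0 IMPLIES 1))) -> 1
  row 3 [0011]: (1 OR ((1 IMPLIES 0) XOR (NOT 0 IMPLIES 1))) -> 1
  row 4 [0100]: (0 OR ((0 IMPLIES 1) XOR (NOT 0 IMPLIES 0))) -> 1
  row 5 [0101]: (1 OR ((0 IMPLIES 1) XOR (NOT 0 IMPLIES 0))) -> 1
  row 6 [0110]: (0 OR ((1 IMPLIES 1) XOR (NOT 0 IMPLIES 1))) -> 0
  row 7 [0111]: (1 OR ((1 IMPLIES 1) XOR (NOT 0 IMPLIES 1))) -> 1
  row 8 [1000]: (0 OR ((0 IMPLIES 0) XOR (NOT 1 IMPLIES 0))) -> 0
  row 9 [1001]: (1 OR ((0 IMPLIES 0) XOR (NOT 1 IMPLIES 0))) -> 1
  row 10 [1010]: (0 OR ((1 IMPLIES 0) XOR (NOT 1 IMPLIES 1))) -> 1
  row 11 [1011]: (1 OR ((1 IMPLIES 0) XOR (NOT 1 IMPLIES 1))) -> 1
  row 12 [1100]: (0 OR ((0 IMPLIES 1) XOR (NOT 1 IMPLIES 0))) -> 0
  row 13 [1101]: (1 OR ((0 IMPLIES 1) XOR (NOT 1 IMPLIES 0))) -> 1
  row 14 [1110]: (0 OR ((1 IMPLIES 1) XOR (NOT 1 IMPLIES 1))) -> 0
  row 15 [1111]: (1 OR ((1 IMPLIES 1) XOR (NOT 1 IMPLIES 1))) -> 1
Full result column, 4 rows per line (P1,P2 fixed per line; P3,P4 runs 00..11 left to right):
  rows 0-3 [P1,P2=00]: 1111  = hex F
  rows 4-7 [P1,P2=01]: 1101  = hex D
  rows 8-11 [P1,P2=10]: 0111  = hex 7
  rows 12-15 [P1,P2=11]: 0101  = hex 5
Output column (row 0 .. row 15) = 1111110101110101
Output column grouped in 4s = 1111 1101 0111 0101 = 0xFD75
Convert to decimal digit by digit (value = value*16 + digit):
  F -> 15
  15*16 + 13 (D) = 253
  253*16 + 7 = 4055
  4055*16 + 5 = 64885
Decimal = 64885

64885


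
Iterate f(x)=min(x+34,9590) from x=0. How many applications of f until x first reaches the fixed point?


Step 1: x=0, cap=9590, increment=34
Step 2: x grows by 34 each step until capped at 9590; fixed point is x=9590
Step 3: iterations = ceil(9590/34) = 283

283


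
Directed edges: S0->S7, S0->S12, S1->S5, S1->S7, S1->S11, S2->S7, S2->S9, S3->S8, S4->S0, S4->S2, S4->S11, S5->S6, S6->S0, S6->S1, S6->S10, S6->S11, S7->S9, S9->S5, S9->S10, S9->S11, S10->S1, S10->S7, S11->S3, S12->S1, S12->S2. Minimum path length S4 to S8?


BFS layer-by-layer from S4:
  dist 0: {S4}
  dist 1: {S0, S2, S11}
  dist 2: {S3, S7, S9, S12}
  dist 3: {S1, S5, S8, S10}
  -> S8 reached at distance 3
Shortest path length = 3

3


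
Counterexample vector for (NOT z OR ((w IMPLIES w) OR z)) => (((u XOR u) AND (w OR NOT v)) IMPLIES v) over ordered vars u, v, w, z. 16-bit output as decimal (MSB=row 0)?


F1 = (NOT z OR ((w IMPLIES w) OR z))
F2 = (((u XOR u) AND (w OR NOT v)) IMPLIES v)
Counterexample to F1=>F2 is where F1=1 and F2=0.
Evaluate each row (bits = u,v,w,z, MSB first):
  row 0 [0000]: F1=1 F2=1 -> F1&~F2 -> 0
  row 1 [0001]: F1=1 F2=1 -> F1&~F2 -> 0
  row 2 [0010]: F1=1 F2=1 -> F1&~F2 -> 0
  row 3 [0011]: F1=1 F2=1 -> F1&~F2 -> 0
  row 4 [0100]: F1=1 F2=1 -> F1&~F2 -> 0
  row 5 [0101]: F1=1 F2=1 -> F1&~F2 -> 0
  row 6 [0110]: F1=1 F2=1 -> F1&~F2 -> 0
  row 7 [0111]: F1=1 F2=1 -> F1&~F2 -> 0
  row 8 [1000]: F1=1 F2=1 -> F1&~F2 -> 0
  row 9 [1001]: F1=1 F2=1 -> F1&~F2 -> 0
  row 10 [1010]: F1=1 F2=1 -> F1&~F2 -> 0
  row 11 [1011]: F1=1 F2=1 -> F1&~F2 -> 0
  row 12 [1100]: F1=1 F2=1 -> F1&~F2 -> 0
  row 13 [1101]: F1=1 F2=1 -> F1&~F2 -> 0
  row 14 [1110]: F1=1 F2=1 -> F1&~F2 -> 0
  row 15 [1111]: F1=1 F2=1 -> F1&~F2 -> 0
Full result column, 4 rows per line (u,v fixed per line; w,z runs 00..11 left to right):
  rows 0-3 [u,v=00]: 0000  = hex 0
  rows 4-7 [u,v=01]: 0000  = hex 0
  rows 8-11 [u,v=10]: 0000  = hex 0
  rows 12-15 [u,v=11]: 0000  = hex 0
Counterexample vector (row 0 .. row 15) = 0000000000000000
Output column grouped in 4s = 0000 0000 0000 0000 = 0x0000
Convert to decimal digit by digit (value = value*16 + digit):
  0 -> 0
  0*16 + 0 = 0
  0*16 + 0 = 0
  0*16 + 0 = 0
Decimal = 0

0


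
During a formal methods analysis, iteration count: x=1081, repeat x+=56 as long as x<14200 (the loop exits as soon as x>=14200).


Step 1: x goes from 1081 toward 14200 by 56; the body runs while x<14200, so iterations = ceil((bound-start)/step)
Step 2: Distance=13119
Step 3: ceil(13119/56)=235

235


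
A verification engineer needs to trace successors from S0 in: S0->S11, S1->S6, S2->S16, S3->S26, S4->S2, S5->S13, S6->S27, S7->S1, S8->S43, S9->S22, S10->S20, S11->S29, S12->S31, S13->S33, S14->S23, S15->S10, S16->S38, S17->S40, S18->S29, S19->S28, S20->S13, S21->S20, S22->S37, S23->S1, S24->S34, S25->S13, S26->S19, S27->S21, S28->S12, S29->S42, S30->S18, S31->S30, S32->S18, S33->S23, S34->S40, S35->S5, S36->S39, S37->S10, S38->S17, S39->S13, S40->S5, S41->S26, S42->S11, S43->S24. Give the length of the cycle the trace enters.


Trace from S0 until a state repeats:
  S0 -> S11 -> S29 -> S42 -> S11
S11 first seen at step 1, revisited at step 4.
Cycle length = 4 - 1 = 3

3


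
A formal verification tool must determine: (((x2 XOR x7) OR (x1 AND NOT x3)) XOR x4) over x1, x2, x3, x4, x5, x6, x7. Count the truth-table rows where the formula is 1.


Formula: (((x2 XOR x7) OR (x1 AND NOT x3)) XOR x4) over 7 vars (128 rows)
Evaluate each row (x1, x2, x3, x4, x5, x6, x7 as bits, MSB first):
  row 0 [0000000]: (((0 XOR 0) OR (0 AND NOT 0)) XOR 0) -> 0
  row 1 [0000001]: (((0 XOR 1) OR (0 AND NOT 0)) XOR 0) -> 1
  row 2 [0000010]: (((0 XOR 0) OR (0 AND NOT 0)) XOR 0) -> 0
  row 3 [0000011]: (((0 XOR 1) OR (0 AND NOT 0)) XOR 0) -> 1
  row 4 [0000100]: (((0 XOR 0) OR (0 AND NOT 0)) XOR 0) -> 0
  (every remaining row is evaluated the same way; all 128 results are listed next)
Full result column, 8 rows per line (x1,x2,x3,x4 fixed per line; x5,x6,x7 runs 000..111 left to right):
  rows 0-7 [x1,x2,x3,x4=0000]: 01010101  (ones: 4)
  rows 8-15 [x1,x2,x3,x4=0001]: 10101010  (ones: 4)
  rows 16-23 [x1,x2,x3,x4=0010]: 01010101  (ones: 4)
  rows 24-31 [x1,x2,x3,x4=0011]: 10101010  (ones: 4)
  rows 32-39 [x1,x2,x3,x4=0100]: 10101010  (ones: 4)
  rows 40-47 [x1,x2,x3,x4=0101]: 01010101  (ones: 4)
  rows 48-55 [x1,x2,x3,x4=0110]: 10101010  (ones: 4)
  rows 56-63 [x1,x2,x3,x4=0111]: 01010101  (ones: 4)
  rows 64-71 [x1,x2,x3,x4=1000]: 11111111  (ones: 8)
  rows 72-79 [x1,x2,x3,x4=1001]: 00000000  (ones: 0)
  rows 80-87 [x1,x2,x3,x4=1010]: 01010101  (ones: 4)
  rows 88-95 [x1,x2,x3,x4=1011]: 10101010  (ones: 4)
  rows 96-103 [x1,x2,x3,x4=1100]: 11111111  (ones: 8)
  rows 104-111 [x1,x2,x3,x4=1101]: 00000000  (ones: 0)
  rows 112-119 [x1,x2,x3,x4=1110]: 10101010  (ones: 4)
  rows 120-127 [x1,x2,x3,x4=1111]: 01010101  (ones: 4)
Count of 1-rows = 4+4+4+4+4+4+4+4+8+0+4+4+8+0+4+4 = 64

64


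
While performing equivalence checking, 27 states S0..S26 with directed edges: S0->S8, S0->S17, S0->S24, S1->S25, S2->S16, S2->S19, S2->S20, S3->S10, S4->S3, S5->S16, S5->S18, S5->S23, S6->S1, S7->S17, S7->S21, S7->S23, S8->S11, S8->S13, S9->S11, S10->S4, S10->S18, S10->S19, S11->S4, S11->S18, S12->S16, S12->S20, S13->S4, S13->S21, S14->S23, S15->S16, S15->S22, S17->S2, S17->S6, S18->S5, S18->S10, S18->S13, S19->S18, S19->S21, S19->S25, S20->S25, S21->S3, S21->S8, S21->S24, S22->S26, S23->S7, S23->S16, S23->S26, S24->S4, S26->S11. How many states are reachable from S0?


BFS from S0:
  layer 0: {S0}
  layer 1: {S8, S17, S24}
  layer 2: {S2, S4, S6, S11, S13}
  layer 3: {S1, S3, S16, S18, S19, S20, S21}
  layer 4: {S5, S10, S25}
  layer 5: {S23}
  layer 6: {S7, S26}
Reachable set: {S0, S1, S2, S3, S4, S5, S6, S7, S8, S10, S11, S13, S16, S17, S18, S19, S20, S21, S23, S24, S25, S26}
Count = 22

22


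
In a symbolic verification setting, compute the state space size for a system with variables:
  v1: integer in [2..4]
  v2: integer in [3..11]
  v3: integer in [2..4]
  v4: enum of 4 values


State space = product of domain sizes of all variables.
Domain sizes:
  v1 (integer in [2..4]): 3
  v2 (integer in [3..11]): 9
  v3 (integer in [2..4]): 3
  v4 (enum of 4 values): 4
Product = 3 * 9 * 3 * 4 = 324

324


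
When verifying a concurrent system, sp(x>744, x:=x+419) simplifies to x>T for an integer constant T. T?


Formula: sp(P, x:=E) = exists old_x. (x = E[old_x/x]) AND P[old_x/x] (old_x is the value of x before the assignment; eliminate old_x by solving x = E[old_x/x] for old_x)
Step 1: Precondition P: x>744, i.e. old_x > 744
Step 2: Assignment gives x = old_x + 419, so old_x = x - 419
Step 3: Substitute into P: x - 419 > 744
Step 4: Simplify: x > 744+419 = 1163

1163


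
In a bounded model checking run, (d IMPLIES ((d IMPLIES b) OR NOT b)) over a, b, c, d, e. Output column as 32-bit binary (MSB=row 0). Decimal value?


Formula: (d IMPLIES ((d IMPLIES b) OR NOT b)) over a, b, c, d, e (32 rows)
Evaluate each row (bits = a,b,c,d,e, MSB first):
  row 0 [00000]: (0 IMPLIES ((0 IMPLIES 0) OR NOT 0)) -> 1
  row 1 [00001]: (0 IMPLIES ((0 IMPLIES 0) OR NOT 0)) -> 1
  row 2 [00010]: (1 IMPLIES ((1 IMPLIES 0) OR NOT 0)) -> 1
  row 3 [00011]: (1 IMPLIES ((1 IMPLIES 0) OR NOT 0)) -> 1
  row 4 [00100]: (0 IMPLIES ((0 IMPLIES 0) OR NOT 0)) -> 1
  row 5 [00101]: (0 IMPLIES ((0 IMPLIES 0) OR NOT 0)) -> 1
  row 6 [00110]: (1 IMPLIES ((1 IMPLIES 0) OR NOT 0)) -> 1
  row 7 [00111]: (1 IMPLIES ((1 IMPLIES 0) OR NOT 0)) -> 1
  row 8 [01000]: (0 IMPLIES ((0 IMPLIES 1) OR NOT 1)) -> 1
  row 9 [01001]: (0 IMPLIES ((0 IMPLIES 1) OR NOT 1)) -> 1
  row 10 [01010]: (1 IMPLIES ((1 IMPLIES 1) OR NOT 1)) -> 1
  row 11 [01011]: (1 IMPLIES ((1 IMPLIES 1) OR NOT 1)) -> 1
  row 12 [01100]: (0 IMPLIES ((0 IMPLIES 1) OR NOT 1)) -> 1
  row 13 [01101]: (0 IMPLIES ((0 IMPLIES 1) OR NOT 1)) -> 1
  row 14 [01110]: (1 IMPLIES ((1 IMPLIES 1) OR NOT 1)) -> 1
  row 15 [01111]: (1 IMPLIES ((1 IMPLIES 1) OR NOT 1)) -> 1
  row 16 [10000]: (0 IMPLIES ((0 IMPLIES 0) OR NOT 0)) -> 1
  row 17 [10001]: (0 IMPLIES ((0 IMPLIES 0) OR NOT 0)) -> 1
  row 18 [10010]: (1 IMPLIES ((1 IMPLIES 0) OR NOT 0)) -> 1
  row 19 [10011]: (1 IMPLIES ((1 IMPLIES 0) OR NOT 0)) -> 1
  row 20 [10100]: (0 IMPLIES ((0 IMPLIES 0) OR NOT 0)) -> 1
  row 21 [10101]: (0 IMPLIES ((0 IMPLIES 0) OR NOT 0)) -> 1
  row 22 [10110]: (1 IMPLIES ((1 IMPLIES 0) OR NOT 0)) -> 1
  row 23 [10111]: (1 IMPLIES ((1 IMPLIES 0) OR NOT 0)) -> 1
  row 24 [11000]: (0 IMPLIES ((0 IMPLIES 1) OR NOT 1)) -> 1
  row 25 [11001]: (0 IMPLIES ((0 IMPLIES 1) OR NOT 1)) -> 1
  row 26 [11010]: (1 IMPLIES ((1 IMPLIES 1) OR NOT 1)) -> 1
  row 27 [11011]: (1 IMPLIES ((1 IMPLIES 1) OR NOT 1)) -> 1
  row 28 [11100]: (0 IMPLIES ((0 IMPLIES 1) OR NOT 1)) -> 1
  row 29 [11101]: (0 IMPLIES ((0 IMPLIES 1) OR NOT 1)) -> 1
  row 30 [11110]: (1 IMPLIES ((1 IMPLIES 1) OR NOT 1)) -> 1
  row 31 [11111]: (1 IMPLIES ((1 IMPLIES 1) OR NOT 1)) -> 1
Full result column, 4 rows per line (a,b,c fixed per line; d,e runs 00..11 left to right):
  rows 0-3 [a,b,c=000]: 1111  = hex F
  rows 4-7 [a,b,c=001]: 1111  = hex F
  rows 8-11 [a,b,c=010]: 1111  = hex F
  rows 12-15 [a,b,c=011]: 1111  = hex F
  rows 16-19 [a,b,c=100]: 1111  = hex F
  rows 20-23 [a,b,c=101]: 1111  = hex F
  rows 24-27 [a,b,c=110]: 1111  = hex F
  rows 28-31 [a,b,c=111]: 1111  = hex F
Output column (row 0 .. row 31) = 11111111111111111111111111111111
Output column grouped in 4s = 1111 1111 1111 1111 1111 1111 1111 1111 = 0xFFFFFFFF
Convert to decimal digit by digit (value = value*16 + digit):
  F -> 15
  15*16 + 15 (F) = 255
  255*16 + 15 (F) = 4095
  4095*16 + 15 (F) = 65535
  65535*16 + 15 (F) = 1048575
  1048575*16 + 15 (F) = 16777215
  16777215*16 + 15 (F) = 268435455
  268435455*16 + 15 (F) = 4294967295
Decimal = 4294967295

4294967295


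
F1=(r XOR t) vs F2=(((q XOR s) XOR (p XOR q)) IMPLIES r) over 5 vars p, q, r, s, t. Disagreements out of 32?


F1 = (r XOR t)
F2 = (((q XOR s) XOR (p XOR q)) IMPLIES r)
Evaluate both on each of 32 rows (bits = p,q,r,s,t):
  row 0 [00000]: F1=0 F2=1 (differ) -> 1
  row 1 [00001]: F1=1 F2=1 -> 0
  row 2 [00010]: F1=0 F2=0 -> 0
  row 3 [00011]: F1=1 F2=0 (differ) -> 1
  row 4 [00100]: F1=1 F2=1 -> 0
  row 5 [00101]: F1=0 F2=1 (differ) -> 1
  row 6 [00110]: F1=1 F2=1 -> 0
  row 7 [00111]: F1=0 F2=1 (differ) -> 1
  row 8 [01000]: F1=0 F2=1 (differ) -> 1
  row 9 [01001]: F1=1 F2=1 -> 0
  row 10 [01010]: F1=0 F2=0 -> 0
  row 11 [01011]: F1=1 F2=0 (differ) -> 1
  row 12 [01100]: F1=1 F2=1 -> 0
  row 13 [01101]: F1=0 F2=1 (differ) -> 1
  row 14 [01110]: F1=1 F2=1 -> 0
  row 15 [01111]: F1=0 F2=1 (differ) -> 1
  row 16 [10000]: F1=0 F2=0 -> 0
  row 17 [10001]: F1=1 F2=0 (differ) -> 1
  row 18 [10010]: F1=0 F2=1 (differ) -> 1
  row 19 [10011]: F1=1 F2=1 -> 0
  row 20 [10100]: F1=1 F2=1 -> 0
  row 21 [10101]: F1=0 F2=1 (differ) -> 1
  row 22 [10110]: F1=1 F2=1 -> 0
  row 23 [10111]: F1=0 F2=1 (differ) -> 1
  row 24 [11000]: F1=0 F2=0 -> 0
  row 25 [11001]: F1=1 F2=0 (differ) -> 1
  row 26 [11010]: F1=0 F2=1 (differ) -> 1
  row 27 [11011]: F1=1 F2=1 -> 0
  row 28 [11100]: F1=1 F2=1 -> 0
  row 29 [11101]: F1=0 F2=1 (differ) -> 1
  row 30 [11110]: F1=1 F2=1 -> 0
  row 31 [11111]: F1=0 F2=1 (differ) -> 1
Full result column, 8 rows per line (p,q fixed per line; r,s,t runs 000..111 left to right):
  rows 0-7 [p,q=00]: 10010101  (ones: 4)
  rows 8-15 [p,q=01]: 10010101  (ones: 4)
  rows 16-23 [p,q=10]: 01100101  (ones: 4)
  rows 24-31 [p,q=11]: 01100101  (ones: 4)
Disagreements = 4+4+4+4 = 16

16
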